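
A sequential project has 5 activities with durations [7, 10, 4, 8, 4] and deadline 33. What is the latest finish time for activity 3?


LF(activity 3) = deadline - sum of successor durations
Successors: activities 4 through 5 with durations [8, 4]
Sum of successor durations = 12
LF = 33 - 12 = 21

21


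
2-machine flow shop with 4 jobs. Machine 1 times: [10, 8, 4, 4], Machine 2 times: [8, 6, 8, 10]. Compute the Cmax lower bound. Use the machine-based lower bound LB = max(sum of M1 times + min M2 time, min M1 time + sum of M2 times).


LB1 = sum(M1 times) + min(M2 times) = 26 + 6 = 32
LB2 = min(M1 times) + sum(M2 times) = 4 + 32 = 36
Lower bound = max(LB1, LB2) = max(32, 36) = 36

36


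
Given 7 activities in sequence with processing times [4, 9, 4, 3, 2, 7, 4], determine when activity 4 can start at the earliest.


Activity 4 starts after activities 1 through 3 complete.
Predecessor durations: [4, 9, 4]
ES = 4 + 9 + 4 = 17

17


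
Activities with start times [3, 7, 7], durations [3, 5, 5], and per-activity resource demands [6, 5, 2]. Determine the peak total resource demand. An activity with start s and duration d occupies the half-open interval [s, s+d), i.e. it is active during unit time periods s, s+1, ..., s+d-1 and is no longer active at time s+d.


Each activity i is active on [start_i, start_i + duration_i).
Compute total resource usage per time slot:
  t=0: active resources = [], total = 0
  t=1: active resources = [], total = 0
  t=2: active resources = [], total = 0
  t=3: active resources = [6], total = 6
  t=4: active resources = [6], total = 6
  t=5: active resources = [6], total = 6
  t=6: active resources = [], total = 0
  t=7: active resources = [5, 2], total = 7
  t=8: active resources = [5, 2], total = 7
  t=9: active resources = [5, 2], total = 7
  t=10: active resources = [5, 2], total = 7
  t=11: active resources = [5, 2], total = 7
Peak resource demand = 7

7


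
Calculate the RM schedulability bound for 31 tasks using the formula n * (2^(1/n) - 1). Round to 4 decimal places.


Compute 2^(1/31) = 1.0226114356
Subtract 1: 1.0226114356 - 1 = 0.0226114356
Multiply by n: 31 * 0.0226114356 = 0.7009545036
Round to 4 dp: 0.7010

0.7010


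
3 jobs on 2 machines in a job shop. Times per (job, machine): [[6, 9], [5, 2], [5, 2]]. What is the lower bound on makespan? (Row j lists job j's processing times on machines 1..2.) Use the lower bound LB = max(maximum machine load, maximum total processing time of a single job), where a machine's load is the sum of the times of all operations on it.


Machine loads:
  Machine 1: 6 + 5 + 5 = 16
  Machine 2: 9 + 2 + 2 = 13
Max machine load = 16
Job totals:
  Job 1: 15
  Job 2: 7
  Job 3: 7
Max job total = 15
Lower bound = max(16, 15) = 16

16


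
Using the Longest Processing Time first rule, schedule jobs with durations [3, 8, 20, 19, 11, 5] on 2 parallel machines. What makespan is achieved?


Sort jobs in decreasing order (LPT): [20, 19, 11, 8, 5, 3]
Assign each job to the least loaded machine:
  Machine 1: jobs [20, 8, 5], load = 33
  Machine 2: jobs [19, 11, 3], load = 33
Makespan = max load = 33

33


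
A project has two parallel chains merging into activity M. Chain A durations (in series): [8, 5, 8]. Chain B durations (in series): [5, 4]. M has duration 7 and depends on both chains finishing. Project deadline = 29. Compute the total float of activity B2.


Forward pass: ES(B2) = sum of predecessors on chain B = 5
EF = ES + duration = 5 + 4 = 9
Backward pass: LF(M) = deadline = 29; LS(M) = 29 - 7 = 22
LF(B2) = LS(M) - sum(successors on chain B) = 22 - 0 = 22
LS = LF - duration = 22 - 4 = 18
Total float = LS - ES = 18 - 5 = 13

13


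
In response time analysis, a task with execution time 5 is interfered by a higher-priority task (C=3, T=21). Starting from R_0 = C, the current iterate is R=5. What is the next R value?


R_next = C + ceil(R_prev / T_hp) * C_hp
ceil(5 / 21) = ceil(0.2381) = 1
Interference = 1 * 3 = 3
R_next = 5 + 3 = 8

8


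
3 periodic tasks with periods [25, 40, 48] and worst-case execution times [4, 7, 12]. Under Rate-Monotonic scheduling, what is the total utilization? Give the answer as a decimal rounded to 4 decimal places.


Compute individual utilizations (exact fractions):
  Task 1: C/T = 4/25 (approx. 0.16)
  Task 2: C/T = 7/40 (approx. 0.175)
  Task 3: C/T = 12/48 = 1/4 (approx. 0.25)
Total utilization U = 4/25 + 7/40 + 1/4 = 117/200
Rounded to 4 decimal places: U = 0.5850
RM (Liu & Layland) bound for 3 tasks = 0.779763; compare with U = 117/200 (approx. 0.585000)
U <= bound, so schedulable by RM sufficient condition.

0.5850


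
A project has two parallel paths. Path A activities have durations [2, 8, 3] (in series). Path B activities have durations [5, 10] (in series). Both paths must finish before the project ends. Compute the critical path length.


Path A total = 2 + 8 + 3 = 13
Path B total = 5 + 10 = 15
Critical path = longest path = max(13, 15) = 15

15


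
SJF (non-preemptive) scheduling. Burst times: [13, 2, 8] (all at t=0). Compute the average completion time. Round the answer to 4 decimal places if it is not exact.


SJF order (ascending): [2, 8, 13]
Completion times:
  Job 1: burst=2, C=2
  Job 2: burst=8, C=10
  Job 3: burst=13, C=23
Average completion = 35/3 = 11.6667

11.6667


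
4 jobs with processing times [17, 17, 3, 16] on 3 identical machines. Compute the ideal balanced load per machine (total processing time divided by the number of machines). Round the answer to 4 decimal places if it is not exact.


Total processing time = 17 + 17 + 3 + 16 = 53
Number of machines = 3
Ideal balanced load = 53 / 3 = 17.6667

17.6667


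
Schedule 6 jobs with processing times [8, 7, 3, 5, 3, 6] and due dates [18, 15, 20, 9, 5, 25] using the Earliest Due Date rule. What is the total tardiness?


Sort by due date (EDD order): [(3, 5), (5, 9), (7, 15), (8, 18), (3, 20), (6, 25)]
Compute completion times and tardiness:
  Job 1: p=3, d=5, C=3, tardiness=max(0,3-5)=0
  Job 2: p=5, d=9, C=8, tardiness=max(0,8-9)=0
  Job 3: p=7, d=15, C=15, tardiness=max(0,15-15)=0
  Job 4: p=8, d=18, C=23, tardiness=max(0,23-18)=5
  Job 5: p=3, d=20, C=26, tardiness=max(0,26-20)=6
  Job 6: p=6, d=25, C=32, tardiness=max(0,32-25)=7
Total tardiness = 18

18


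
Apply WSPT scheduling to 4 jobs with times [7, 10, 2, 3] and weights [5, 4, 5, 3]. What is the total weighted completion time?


Compute p/w ratios and sort ascending (WSPT): [(2, 5), (3, 3), (7, 5), (10, 4)]
Compute weighted completion times:
  Job (p=2,w=5): C=2, w*C=5*2=10
  Job (p=3,w=3): C=5, w*C=3*5=15
  Job (p=7,w=5): C=12, w*C=5*12=60
  Job (p=10,w=4): C=22, w*C=4*22=88
Total weighted completion time = 173

173


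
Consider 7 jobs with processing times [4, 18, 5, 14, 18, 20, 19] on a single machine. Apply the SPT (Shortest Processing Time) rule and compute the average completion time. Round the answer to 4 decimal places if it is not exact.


Sort jobs by processing time (SPT order): [4, 5, 14, 18, 18, 19, 20]
Compute completion times sequentially:
  Job 1: processing = 4, completes at 4
  Job 2: processing = 5, completes at 9
  Job 3: processing = 14, completes at 23
  Job 4: processing = 18, completes at 41
  Job 5: processing = 18, completes at 59
  Job 6: processing = 19, completes at 78
  Job 7: processing = 20, completes at 98
Sum of completion times = 312
Average completion time = 312/7 = 44.5714

44.5714


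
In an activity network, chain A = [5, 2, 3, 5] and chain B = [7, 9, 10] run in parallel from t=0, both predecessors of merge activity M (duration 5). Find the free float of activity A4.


ES(A4) = sum of predecessors on chain A = 10
EF(A4) = ES + duration = 10 + 5 = 15
Successor of A4 is M. ES(M) = max(sum(A), sum(B)) = max(15, 26) = 26
Free float = ES(successor) - EF(current) = 26 - 15 = 11

11


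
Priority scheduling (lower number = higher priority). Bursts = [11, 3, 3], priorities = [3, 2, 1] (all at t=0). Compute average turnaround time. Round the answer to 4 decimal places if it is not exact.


Sort by priority (ascending = highest first):
Order: [(1, 3), (2, 3), (3, 11)]
Completion times:
  Priority 1, burst=3, C=3
  Priority 2, burst=3, C=6
  Priority 3, burst=11, C=17
Average turnaround = 26/3 = 8.6667

8.6667


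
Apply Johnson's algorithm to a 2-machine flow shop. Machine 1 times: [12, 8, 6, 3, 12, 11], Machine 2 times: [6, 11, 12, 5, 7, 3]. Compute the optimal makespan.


Apply Johnson's rule:
  Group 1 (a <= b): [(4, 3, 5), (3, 6, 12), (2, 8, 11)]
  Group 2 (a > b): [(5, 12, 7), (1, 12, 6), (6, 11, 3)]
Optimal job order: [4, 3, 2, 5, 1, 6]
Schedule:
  Job 4: M1 done at 3, M2 done at 8
  Job 3: M1 done at 9, M2 done at 21
  Job 2: M1 done at 17, M2 done at 32
  Job 5: M1 done at 29, M2 done at 39
  Job 1: M1 done at 41, M2 done at 47
  Job 6: M1 done at 52, M2 done at 55
Makespan = 55

55


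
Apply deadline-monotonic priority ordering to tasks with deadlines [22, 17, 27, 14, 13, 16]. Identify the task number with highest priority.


Sort tasks by relative deadline (ascending):
  Task 5: deadline = 13
  Task 4: deadline = 14
  Task 6: deadline = 16
  Task 2: deadline = 17
  Task 1: deadline = 22
  Task 3: deadline = 27
Priority order (highest first): [5, 4, 6, 2, 1, 3]
Highest priority task = 5

5


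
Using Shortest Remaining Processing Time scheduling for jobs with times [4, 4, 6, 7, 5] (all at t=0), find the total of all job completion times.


Since all jobs arrive at t=0, SRPT equals SPT ordering.
SPT order: [4, 4, 5, 6, 7]
Completion times:
  Job 1: p=4, C=4
  Job 2: p=4, C=8
  Job 3: p=5, C=13
  Job 4: p=6, C=19
  Job 5: p=7, C=26
Total completion time = 4 + 8 + 13 + 19 + 26 = 70

70


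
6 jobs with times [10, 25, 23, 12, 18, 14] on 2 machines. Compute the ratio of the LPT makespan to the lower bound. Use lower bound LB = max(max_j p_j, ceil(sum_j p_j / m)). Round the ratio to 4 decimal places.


LPT order: [25, 23, 18, 14, 12, 10]
Machine loads after assignment: [51, 51]
LPT makespan = 51
Lower bound = max(max_job, ceil(total/2)) = max(25, 51) = 51
Ratio = 51 / 51 = 1.0

1.0


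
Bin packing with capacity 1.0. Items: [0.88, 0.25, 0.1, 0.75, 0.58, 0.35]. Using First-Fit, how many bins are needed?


Place items sequentially using First-Fit:
  Item 0.88 -> new Bin 1
  Item 0.25 -> new Bin 2
  Item 0.1 -> Bin 1 (now 0.98)
  Item 0.75 -> Bin 2 (now 1.0)
  Item 0.58 -> new Bin 3
  Item 0.35 -> Bin 3 (now 0.93)
Total bins used = 3

3


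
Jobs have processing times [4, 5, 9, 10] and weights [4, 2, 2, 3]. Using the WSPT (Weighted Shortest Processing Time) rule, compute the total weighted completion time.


Compute p/w ratios and sort ascending (WSPT): [(4, 4), (5, 2), (10, 3), (9, 2)]
Compute weighted completion times:
  Job (p=4,w=4): C=4, w*C=4*4=16
  Job (p=5,w=2): C=9, w*C=2*9=18
  Job (p=10,w=3): C=19, w*C=3*19=57
  Job (p=9,w=2): C=28, w*C=2*28=56
Total weighted completion time = 147

147


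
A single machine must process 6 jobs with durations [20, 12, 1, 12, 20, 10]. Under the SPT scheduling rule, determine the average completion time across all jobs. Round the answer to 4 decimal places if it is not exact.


Sort jobs by processing time (SPT order): [1, 10, 12, 12, 20, 20]
Compute completion times sequentially:
  Job 1: processing = 1, completes at 1
  Job 2: processing = 10, completes at 11
  Job 3: processing = 12, completes at 23
  Job 4: processing = 12, completes at 35
  Job 5: processing = 20, completes at 55
  Job 6: processing = 20, completes at 75
Sum of completion times = 200
Average completion time = 200/6 = 33.3333

33.3333


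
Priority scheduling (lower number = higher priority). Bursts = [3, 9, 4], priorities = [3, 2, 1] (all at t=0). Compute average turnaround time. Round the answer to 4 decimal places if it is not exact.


Sort by priority (ascending = highest first):
Order: [(1, 4), (2, 9), (3, 3)]
Completion times:
  Priority 1, burst=4, C=4
  Priority 2, burst=9, C=13
  Priority 3, burst=3, C=16
Average turnaround = 33/3 = 11.0

11.0


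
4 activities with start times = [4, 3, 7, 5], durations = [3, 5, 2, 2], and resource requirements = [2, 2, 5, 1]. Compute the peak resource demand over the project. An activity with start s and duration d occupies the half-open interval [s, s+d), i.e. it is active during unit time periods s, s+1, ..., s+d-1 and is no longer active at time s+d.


Each activity i is active on [start_i, start_i + duration_i).
Compute total resource usage per time slot:
  t=0: active resources = [], total = 0
  t=1: active resources = [], total = 0
  t=2: active resources = [], total = 0
  t=3: active resources = [2], total = 2
  t=4: active resources = [2, 2], total = 4
  t=5: active resources = [2, 2, 1], total = 5
  t=6: active resources = [2, 2, 1], total = 5
  t=7: active resources = [2, 5], total = 7
  t=8: active resources = [5], total = 5
Peak resource demand = 7

7


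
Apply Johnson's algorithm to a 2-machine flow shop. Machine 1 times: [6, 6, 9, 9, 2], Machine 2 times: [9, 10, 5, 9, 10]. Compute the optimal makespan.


Apply Johnson's rule:
  Group 1 (a <= b): [(5, 2, 10), (1, 6, 9), (2, 6, 10), (4, 9, 9)]
  Group 2 (a > b): [(3, 9, 5)]
Optimal job order: [5, 1, 2, 4, 3]
Schedule:
  Job 5: M1 done at 2, M2 done at 12
  Job 1: M1 done at 8, M2 done at 21
  Job 2: M1 done at 14, M2 done at 31
  Job 4: M1 done at 23, M2 done at 40
  Job 3: M1 done at 32, M2 done at 45
Makespan = 45

45


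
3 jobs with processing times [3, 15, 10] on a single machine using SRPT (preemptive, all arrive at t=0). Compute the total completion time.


Since all jobs arrive at t=0, SRPT equals SPT ordering.
SPT order: [3, 10, 15]
Completion times:
  Job 1: p=3, C=3
  Job 2: p=10, C=13
  Job 3: p=15, C=28
Total completion time = 3 + 13 + 28 = 44

44


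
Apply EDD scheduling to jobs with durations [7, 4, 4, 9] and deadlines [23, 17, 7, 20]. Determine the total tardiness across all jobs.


Sort by due date (EDD order): [(4, 7), (4, 17), (9, 20), (7, 23)]
Compute completion times and tardiness:
  Job 1: p=4, d=7, C=4, tardiness=max(0,4-7)=0
  Job 2: p=4, d=17, C=8, tardiness=max(0,8-17)=0
  Job 3: p=9, d=20, C=17, tardiness=max(0,17-20)=0
  Job 4: p=7, d=23, C=24, tardiness=max(0,24-23)=1
Total tardiness = 1

1


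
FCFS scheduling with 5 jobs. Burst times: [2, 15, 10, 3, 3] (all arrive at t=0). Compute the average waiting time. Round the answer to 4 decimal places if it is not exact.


FCFS order (as given): [2, 15, 10, 3, 3]
Waiting times:
  Job 1: wait = 0
  Job 2: wait = 2
  Job 3: wait = 17
  Job 4: wait = 27
  Job 5: wait = 30
Sum of waiting times = 76
Average waiting time = 76/5 = 15.2

15.2


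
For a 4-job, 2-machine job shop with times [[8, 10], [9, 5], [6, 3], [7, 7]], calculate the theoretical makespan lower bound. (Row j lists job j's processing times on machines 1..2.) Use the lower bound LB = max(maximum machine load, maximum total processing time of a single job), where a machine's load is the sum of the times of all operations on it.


Machine loads:
  Machine 1: 8 + 9 + 6 + 7 = 30
  Machine 2: 10 + 5 + 3 + 7 = 25
Max machine load = 30
Job totals:
  Job 1: 18
  Job 2: 14
  Job 3: 9
  Job 4: 14
Max job total = 18
Lower bound = max(30, 18) = 30

30


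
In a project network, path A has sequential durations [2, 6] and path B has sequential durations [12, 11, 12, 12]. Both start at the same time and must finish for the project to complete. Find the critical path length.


Path A total = 2 + 6 = 8
Path B total = 12 + 11 + 12 + 12 = 47
Critical path = longest path = max(8, 47) = 47

47


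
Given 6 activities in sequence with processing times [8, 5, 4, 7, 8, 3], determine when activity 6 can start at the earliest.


Activity 6 starts after activities 1 through 5 complete.
Predecessor durations: [8, 5, 4, 7, 8]
ES = 8 + 5 + 4 + 7 + 8 = 32

32


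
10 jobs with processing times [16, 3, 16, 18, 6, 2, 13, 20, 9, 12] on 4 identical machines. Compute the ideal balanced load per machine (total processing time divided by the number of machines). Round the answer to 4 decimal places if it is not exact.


Total processing time = 16 + 3 + 16 + 18 + 6 + 2 + 13 + 20 + 9 + 12 = 115
Number of machines = 4
Ideal balanced load = 115 / 4 = 28.75

28.75


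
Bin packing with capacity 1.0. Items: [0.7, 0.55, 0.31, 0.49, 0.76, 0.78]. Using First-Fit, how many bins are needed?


Place items sequentially using First-Fit:
  Item 0.7 -> new Bin 1
  Item 0.55 -> new Bin 2
  Item 0.31 -> Bin 2 (now 0.86)
  Item 0.49 -> new Bin 3
  Item 0.76 -> new Bin 4
  Item 0.78 -> new Bin 5
Total bins used = 5

5


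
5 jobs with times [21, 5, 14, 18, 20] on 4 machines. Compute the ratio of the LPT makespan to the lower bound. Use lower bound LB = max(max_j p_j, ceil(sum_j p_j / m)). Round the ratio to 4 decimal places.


LPT order: [21, 20, 18, 14, 5]
Machine loads after assignment: [21, 20, 18, 19]
LPT makespan = 21
Lower bound = max(max_job, ceil(total/4)) = max(21, 20) = 21
Ratio = 21 / 21 = 1.0

1.0


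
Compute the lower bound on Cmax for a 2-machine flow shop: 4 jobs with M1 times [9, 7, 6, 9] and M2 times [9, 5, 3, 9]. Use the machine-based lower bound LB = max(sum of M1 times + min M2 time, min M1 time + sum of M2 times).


LB1 = sum(M1 times) + min(M2 times) = 31 + 3 = 34
LB2 = min(M1 times) + sum(M2 times) = 6 + 26 = 32
Lower bound = max(LB1, LB2) = max(34, 32) = 34

34


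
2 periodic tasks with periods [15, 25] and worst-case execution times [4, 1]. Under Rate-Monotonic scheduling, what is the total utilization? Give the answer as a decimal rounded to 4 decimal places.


Compute individual utilizations (exact fractions):
  Task 1: C/T = 4/15 (approx. 0.2667)
  Task 2: C/T = 1/25 (approx. 0.04)
Total utilization U = 4/15 + 1/25 = 23/75
Rounded to 4 decimal places: U = 0.3067
RM (Liu & Layland) bound for 2 tasks = 0.828427; compare with U = 23/75 (approx. 0.306667)
U <= bound, so schedulable by RM sufficient condition.

0.3067


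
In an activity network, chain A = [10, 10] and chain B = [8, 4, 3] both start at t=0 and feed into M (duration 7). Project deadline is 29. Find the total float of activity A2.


Forward pass: ES(A2) = sum of predecessors on chain A = 10
EF = ES + duration = 10 + 10 = 20
Backward pass: LF(M) = deadline = 29; LS(M) = 29 - 7 = 22
LF(A2) = LS(M) - sum(successors on chain A) = 22 - 0 = 22
LS = LF - duration = 22 - 10 = 12
Total float = LS - ES = 12 - 10 = 2

2


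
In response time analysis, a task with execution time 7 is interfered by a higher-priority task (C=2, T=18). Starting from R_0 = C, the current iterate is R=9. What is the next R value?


R_next = C + ceil(R_prev / T_hp) * C_hp
ceil(9 / 18) = ceil(0.5) = 1
Interference = 1 * 2 = 2
R_next = 7 + 2 = 9
R_next = R_prev, so the iteration has converged (response time = 9).

9


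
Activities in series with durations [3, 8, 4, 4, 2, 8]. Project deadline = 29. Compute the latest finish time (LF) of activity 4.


LF(activity 4) = deadline - sum of successor durations
Successors: activities 5 through 6 with durations [2, 8]
Sum of successor durations = 10
LF = 29 - 10 = 19

19


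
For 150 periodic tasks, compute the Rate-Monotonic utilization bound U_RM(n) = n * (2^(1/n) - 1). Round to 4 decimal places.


Compute 2^(1/150) = 1.0046316744
Subtract 1: 1.0046316744 - 1 = 0.0046316744
Multiply by n: 150 * 0.0046316744 = 0.6947511600
Round to 4 dp: 0.6948

0.6948


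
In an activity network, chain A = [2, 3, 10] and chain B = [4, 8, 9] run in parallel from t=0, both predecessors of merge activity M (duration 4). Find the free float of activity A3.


ES(A3) = sum of predecessors on chain A = 5
EF(A3) = ES + duration = 5 + 10 = 15
Successor of A3 is M. ES(M) = max(sum(A), sum(B)) = max(15, 21) = 21
Free float = ES(successor) - EF(current) = 21 - 15 = 6

6


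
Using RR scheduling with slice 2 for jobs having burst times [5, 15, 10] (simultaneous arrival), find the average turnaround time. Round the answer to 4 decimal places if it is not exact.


Time quantum = 2
Execution trace:
  J1 runs 2 units, time = 2
  J2 runs 2 units, time = 4
  J3 runs 2 units, time = 6
  J1 runs 2 units, time = 8
  J2 runs 2 units, time = 10
  J3 runs 2 units, time = 12
  J1 runs 1 units, time = 13
  J2 runs 2 units, time = 15
  J3 runs 2 units, time = 17
  J2 runs 2 units, time = 19
  J3 runs 2 units, time = 21
  J2 runs 2 units, time = 23
  J3 runs 2 units, time = 25
  J2 runs 2 units, time = 27
  J2 runs 2 units, time = 29
  J2 runs 1 units, time = 30
Finish times: [13, 30, 25]
Average turnaround = 68/3 = 22.6667

22.6667


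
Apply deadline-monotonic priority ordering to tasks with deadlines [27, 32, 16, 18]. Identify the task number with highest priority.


Sort tasks by relative deadline (ascending):
  Task 3: deadline = 16
  Task 4: deadline = 18
  Task 1: deadline = 27
  Task 2: deadline = 32
Priority order (highest first): [3, 4, 1, 2]
Highest priority task = 3

3


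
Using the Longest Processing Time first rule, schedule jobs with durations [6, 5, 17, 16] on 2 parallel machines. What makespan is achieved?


Sort jobs in decreasing order (LPT): [17, 16, 6, 5]
Assign each job to the least loaded machine:
  Machine 1: jobs [17, 5], load = 22
  Machine 2: jobs [16, 6], load = 22
Makespan = max load = 22

22


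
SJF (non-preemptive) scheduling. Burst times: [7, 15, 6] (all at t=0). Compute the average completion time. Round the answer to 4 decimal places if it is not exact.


SJF order (ascending): [6, 7, 15]
Completion times:
  Job 1: burst=6, C=6
  Job 2: burst=7, C=13
  Job 3: burst=15, C=28
Average completion = 47/3 = 15.6667

15.6667


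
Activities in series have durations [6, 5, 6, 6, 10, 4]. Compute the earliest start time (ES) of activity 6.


Activity 6 starts after activities 1 through 5 complete.
Predecessor durations: [6, 5, 6, 6, 10]
ES = 6 + 5 + 6 + 6 + 10 = 33

33


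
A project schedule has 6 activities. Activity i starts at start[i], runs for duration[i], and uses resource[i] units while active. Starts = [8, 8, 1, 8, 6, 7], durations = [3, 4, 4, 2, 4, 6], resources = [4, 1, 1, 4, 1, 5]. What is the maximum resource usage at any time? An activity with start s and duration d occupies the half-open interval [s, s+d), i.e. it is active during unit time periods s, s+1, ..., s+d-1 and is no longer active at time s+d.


Each activity i is active on [start_i, start_i + duration_i).
Compute total resource usage per time slot:
  t=0: active resources = [], total = 0
  t=1: active resources = [1], total = 1
  t=2: active resources = [1], total = 1
  t=3: active resources = [1], total = 1
  t=4: active resources = [1], total = 1
  t=5: active resources = [], total = 0
  t=6: active resources = [1], total = 1
  t=7: active resources = [1, 5], total = 6
  t=8: active resources = [4, 1, 4, 1, 5], total = 15
  t=9: active resources = [4, 1, 4, 1, 5], total = 15
  t=10: active resources = [4, 1, 5], total = 10
  t=11: active resources = [1, 5], total = 6
  t=12: active resources = [5], total = 5
Peak resource demand = 15

15


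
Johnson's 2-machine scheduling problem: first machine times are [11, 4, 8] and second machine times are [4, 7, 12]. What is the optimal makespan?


Apply Johnson's rule:
  Group 1 (a <= b): [(2, 4, 7), (3, 8, 12)]
  Group 2 (a > b): [(1, 11, 4)]
Optimal job order: [2, 3, 1]
Schedule:
  Job 2: M1 done at 4, M2 done at 11
  Job 3: M1 done at 12, M2 done at 24
  Job 1: M1 done at 23, M2 done at 28
Makespan = 28

28


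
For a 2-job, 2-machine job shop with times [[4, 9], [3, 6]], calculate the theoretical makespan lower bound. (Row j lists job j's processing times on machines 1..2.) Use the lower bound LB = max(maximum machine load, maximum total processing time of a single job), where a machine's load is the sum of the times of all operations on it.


Machine loads:
  Machine 1: 4 + 3 = 7
  Machine 2: 9 + 6 = 15
Max machine load = 15
Job totals:
  Job 1: 13
  Job 2: 9
Max job total = 13
Lower bound = max(15, 13) = 15

15


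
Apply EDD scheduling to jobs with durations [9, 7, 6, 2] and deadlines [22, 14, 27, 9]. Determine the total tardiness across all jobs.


Sort by due date (EDD order): [(2, 9), (7, 14), (9, 22), (6, 27)]
Compute completion times and tardiness:
  Job 1: p=2, d=9, C=2, tardiness=max(0,2-9)=0
  Job 2: p=7, d=14, C=9, tardiness=max(0,9-14)=0
  Job 3: p=9, d=22, C=18, tardiness=max(0,18-22)=0
  Job 4: p=6, d=27, C=24, tardiness=max(0,24-27)=0
Total tardiness = 0

0


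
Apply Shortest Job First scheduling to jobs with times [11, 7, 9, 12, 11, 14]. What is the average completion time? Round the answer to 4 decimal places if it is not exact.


SJF order (ascending): [7, 9, 11, 11, 12, 14]
Completion times:
  Job 1: burst=7, C=7
  Job 2: burst=9, C=16
  Job 3: burst=11, C=27
  Job 4: burst=11, C=38
  Job 5: burst=12, C=50
  Job 6: burst=14, C=64
Average completion = 202/6 = 33.6667

33.6667


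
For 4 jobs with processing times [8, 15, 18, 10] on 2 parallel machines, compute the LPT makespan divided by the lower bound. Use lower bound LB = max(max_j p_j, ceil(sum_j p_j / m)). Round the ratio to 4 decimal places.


LPT order: [18, 15, 10, 8]
Machine loads after assignment: [26, 25]
LPT makespan = 26
Lower bound = max(max_job, ceil(total/2)) = max(18, 26) = 26
Ratio = 26 / 26 = 1.0

1.0


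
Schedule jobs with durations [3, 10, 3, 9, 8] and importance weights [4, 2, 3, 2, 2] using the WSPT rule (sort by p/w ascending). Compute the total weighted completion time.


Compute p/w ratios and sort ascending (WSPT): [(3, 4), (3, 3), (8, 2), (9, 2), (10, 2)]
Compute weighted completion times:
  Job (p=3,w=4): C=3, w*C=4*3=12
  Job (p=3,w=3): C=6, w*C=3*6=18
  Job (p=8,w=2): C=14, w*C=2*14=28
  Job (p=9,w=2): C=23, w*C=2*23=46
  Job (p=10,w=2): C=33, w*C=2*33=66
Total weighted completion time = 170

170


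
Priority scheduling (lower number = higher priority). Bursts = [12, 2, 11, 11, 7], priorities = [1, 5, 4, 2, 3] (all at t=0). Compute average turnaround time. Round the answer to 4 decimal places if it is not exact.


Sort by priority (ascending = highest first):
Order: [(1, 12), (2, 11), (3, 7), (4, 11), (5, 2)]
Completion times:
  Priority 1, burst=12, C=12
  Priority 2, burst=11, C=23
  Priority 3, burst=7, C=30
  Priority 4, burst=11, C=41
  Priority 5, burst=2, C=43
Average turnaround = 149/5 = 29.8

29.8


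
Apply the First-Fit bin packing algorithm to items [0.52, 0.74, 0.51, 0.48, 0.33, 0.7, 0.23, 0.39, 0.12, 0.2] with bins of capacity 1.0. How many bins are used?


Place items sequentially using First-Fit:
  Item 0.52 -> new Bin 1
  Item 0.74 -> new Bin 2
  Item 0.51 -> new Bin 3
  Item 0.48 -> Bin 1 (now 1.0)
  Item 0.33 -> Bin 3 (now 0.84)
  Item 0.7 -> new Bin 4
  Item 0.23 -> Bin 2 (now 0.97)
  Item 0.39 -> new Bin 5
  Item 0.12 -> Bin 3 (now 0.96)
  Item 0.2 -> Bin 4 (now 0.9)
Total bins used = 5

5


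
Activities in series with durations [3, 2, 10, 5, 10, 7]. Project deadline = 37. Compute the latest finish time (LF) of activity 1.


LF(activity 1) = deadline - sum of successor durations
Successors: activities 2 through 6 with durations [2, 10, 5, 10, 7]
Sum of successor durations = 34
LF = 37 - 34 = 3

3


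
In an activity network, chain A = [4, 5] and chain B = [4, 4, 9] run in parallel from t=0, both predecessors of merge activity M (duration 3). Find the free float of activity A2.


ES(A2) = sum of predecessors on chain A = 4
EF(A2) = ES + duration = 4 + 5 = 9
Successor of A2 is M. ES(M) = max(sum(A), sum(B)) = max(9, 17) = 17
Free float = ES(successor) - EF(current) = 17 - 9 = 8

8


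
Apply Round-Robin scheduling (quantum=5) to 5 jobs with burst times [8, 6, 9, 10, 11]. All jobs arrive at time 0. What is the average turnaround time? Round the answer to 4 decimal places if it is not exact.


Time quantum = 5
Execution trace:
  J1 runs 5 units, time = 5
  J2 runs 5 units, time = 10
  J3 runs 5 units, time = 15
  J4 runs 5 units, time = 20
  J5 runs 5 units, time = 25
  J1 runs 3 units, time = 28
  J2 runs 1 units, time = 29
  J3 runs 4 units, time = 33
  J4 runs 5 units, time = 38
  J5 runs 5 units, time = 43
  J5 runs 1 units, time = 44
Finish times: [28, 29, 33, 38, 44]
Average turnaround = 172/5 = 34.4

34.4


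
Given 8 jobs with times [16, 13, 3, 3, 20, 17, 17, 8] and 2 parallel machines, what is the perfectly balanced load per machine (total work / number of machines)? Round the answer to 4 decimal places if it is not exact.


Total processing time = 16 + 13 + 3 + 3 + 20 + 17 + 17 + 8 = 97
Number of machines = 2
Ideal balanced load = 97 / 2 = 48.5

48.5


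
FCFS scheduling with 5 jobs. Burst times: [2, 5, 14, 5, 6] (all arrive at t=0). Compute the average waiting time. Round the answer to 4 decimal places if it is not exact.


FCFS order (as given): [2, 5, 14, 5, 6]
Waiting times:
  Job 1: wait = 0
  Job 2: wait = 2
  Job 3: wait = 7
  Job 4: wait = 21
  Job 5: wait = 26
Sum of waiting times = 56
Average waiting time = 56/5 = 11.2

11.2


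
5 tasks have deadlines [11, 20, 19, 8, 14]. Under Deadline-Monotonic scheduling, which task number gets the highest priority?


Sort tasks by relative deadline (ascending):
  Task 4: deadline = 8
  Task 1: deadline = 11
  Task 5: deadline = 14
  Task 3: deadline = 19
  Task 2: deadline = 20
Priority order (highest first): [4, 1, 5, 3, 2]
Highest priority task = 4

4


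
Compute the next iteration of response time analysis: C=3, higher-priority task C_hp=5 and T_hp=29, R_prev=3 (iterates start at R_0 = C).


R_next = C + ceil(R_prev / T_hp) * C_hp
ceil(3 / 29) = ceil(0.1034) = 1
Interference = 1 * 5 = 5
R_next = 3 + 5 = 8

8


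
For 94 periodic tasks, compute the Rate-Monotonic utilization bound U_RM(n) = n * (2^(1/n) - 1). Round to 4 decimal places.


Compute 2^(1/94) = 1.0074011604
Subtract 1: 1.0074011604 - 1 = 0.0074011604
Multiply by n: 94 * 0.0074011604 = 0.6957090776
Round to 4 dp: 0.6957

0.6957


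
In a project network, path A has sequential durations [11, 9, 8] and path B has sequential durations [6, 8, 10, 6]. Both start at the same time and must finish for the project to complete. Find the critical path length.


Path A total = 11 + 9 + 8 = 28
Path B total = 6 + 8 + 10 + 6 = 30
Critical path = longest path = max(28, 30) = 30

30


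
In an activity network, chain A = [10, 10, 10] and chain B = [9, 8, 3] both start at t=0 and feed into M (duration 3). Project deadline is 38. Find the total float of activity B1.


Forward pass: ES(B1) = sum of predecessors on chain B = 0
EF = ES + duration = 0 + 9 = 9
Backward pass: LF(M) = deadline = 38; LS(M) = 38 - 3 = 35
LF(B1) = LS(M) - sum(successors on chain B) = 35 - 11 = 24
LS = LF - duration = 24 - 9 = 15
Total float = LS - ES = 15 - 0 = 15

15


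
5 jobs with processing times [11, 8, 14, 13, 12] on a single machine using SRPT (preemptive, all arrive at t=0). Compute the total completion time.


Since all jobs arrive at t=0, SRPT equals SPT ordering.
SPT order: [8, 11, 12, 13, 14]
Completion times:
  Job 1: p=8, C=8
  Job 2: p=11, C=19
  Job 3: p=12, C=31
  Job 4: p=13, C=44
  Job 5: p=14, C=58
Total completion time = 8 + 19 + 31 + 44 + 58 = 160

160


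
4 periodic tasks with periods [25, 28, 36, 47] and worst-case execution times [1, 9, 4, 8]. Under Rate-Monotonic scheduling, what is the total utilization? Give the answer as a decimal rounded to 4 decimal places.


Compute individual utilizations (exact fractions):
  Task 1: C/T = 1/25 (approx. 0.04)
  Task 2: C/T = 9/28 (approx. 0.3214)
  Task 3: C/T = 4/36 = 1/9 (approx. 0.1111)
  Task 4: C/T = 8/47 (approx. 0.1702)
Total utilization U = 1/25 + 9/28 + 1/9 + 8/47 = 190319/296100
Rounded to 4 decimal places: U = 0.6428
RM (Liu & Layland) bound for 4 tasks = 0.756828; compare with U = 190319/296100 (approx. 0.642752)
U <= bound, so schedulable by RM sufficient condition.

0.6428


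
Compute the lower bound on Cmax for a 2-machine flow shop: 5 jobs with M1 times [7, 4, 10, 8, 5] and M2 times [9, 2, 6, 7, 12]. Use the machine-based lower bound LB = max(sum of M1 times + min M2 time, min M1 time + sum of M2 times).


LB1 = sum(M1 times) + min(M2 times) = 34 + 2 = 36
LB2 = min(M1 times) + sum(M2 times) = 4 + 36 = 40
Lower bound = max(LB1, LB2) = max(36, 40) = 40

40


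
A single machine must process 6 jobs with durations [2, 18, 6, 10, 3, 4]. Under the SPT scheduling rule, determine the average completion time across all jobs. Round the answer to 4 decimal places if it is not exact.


Sort jobs by processing time (SPT order): [2, 3, 4, 6, 10, 18]
Compute completion times sequentially:
  Job 1: processing = 2, completes at 2
  Job 2: processing = 3, completes at 5
  Job 3: processing = 4, completes at 9
  Job 4: processing = 6, completes at 15
  Job 5: processing = 10, completes at 25
  Job 6: processing = 18, completes at 43
Sum of completion times = 99
Average completion time = 99/6 = 16.5

16.5


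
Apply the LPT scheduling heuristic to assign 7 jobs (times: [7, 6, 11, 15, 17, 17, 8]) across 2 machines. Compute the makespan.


Sort jobs in decreasing order (LPT): [17, 17, 15, 11, 8, 7, 6]
Assign each job to the least loaded machine:
  Machine 1: jobs [17, 15, 7], load = 39
  Machine 2: jobs [17, 11, 8, 6], load = 42
Makespan = max load = 42

42


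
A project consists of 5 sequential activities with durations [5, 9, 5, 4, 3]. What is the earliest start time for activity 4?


Activity 4 starts after activities 1 through 3 complete.
Predecessor durations: [5, 9, 5]
ES = 5 + 9 + 5 = 19

19


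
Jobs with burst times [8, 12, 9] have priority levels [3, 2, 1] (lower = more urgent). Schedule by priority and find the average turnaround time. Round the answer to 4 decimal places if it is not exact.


Sort by priority (ascending = highest first):
Order: [(1, 9), (2, 12), (3, 8)]
Completion times:
  Priority 1, burst=9, C=9
  Priority 2, burst=12, C=21
  Priority 3, burst=8, C=29
Average turnaround = 59/3 = 19.6667

19.6667


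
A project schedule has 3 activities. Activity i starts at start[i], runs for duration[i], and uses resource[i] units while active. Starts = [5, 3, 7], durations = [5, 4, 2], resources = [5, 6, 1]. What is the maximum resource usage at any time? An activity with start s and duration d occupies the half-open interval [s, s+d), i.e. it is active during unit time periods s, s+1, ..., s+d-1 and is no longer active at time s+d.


Each activity i is active on [start_i, start_i + duration_i).
Compute total resource usage per time slot:
  t=0: active resources = [], total = 0
  t=1: active resources = [], total = 0
  t=2: active resources = [], total = 0
  t=3: active resources = [6], total = 6
  t=4: active resources = [6], total = 6
  t=5: active resources = [5, 6], total = 11
  t=6: active resources = [5, 6], total = 11
  t=7: active resources = [5, 1], total = 6
  t=8: active resources = [5, 1], total = 6
  t=9: active resources = [5], total = 5
Peak resource demand = 11

11


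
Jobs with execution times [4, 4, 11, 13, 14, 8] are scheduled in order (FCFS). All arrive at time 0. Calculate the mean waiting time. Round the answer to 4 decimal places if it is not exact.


FCFS order (as given): [4, 4, 11, 13, 14, 8]
Waiting times:
  Job 1: wait = 0
  Job 2: wait = 4
  Job 3: wait = 8
  Job 4: wait = 19
  Job 5: wait = 32
  Job 6: wait = 46
Sum of waiting times = 109
Average waiting time = 109/6 = 18.1667

18.1667


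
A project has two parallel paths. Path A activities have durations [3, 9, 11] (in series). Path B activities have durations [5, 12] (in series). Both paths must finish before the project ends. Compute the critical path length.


Path A total = 3 + 9 + 11 = 23
Path B total = 5 + 12 = 17
Critical path = longest path = max(23, 17) = 23

23


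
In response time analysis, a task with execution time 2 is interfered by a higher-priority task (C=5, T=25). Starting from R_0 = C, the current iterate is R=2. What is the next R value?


R_next = C + ceil(R_prev / T_hp) * C_hp
ceil(2 / 25) = ceil(0.08) = 1
Interference = 1 * 5 = 5
R_next = 2 + 5 = 7

7


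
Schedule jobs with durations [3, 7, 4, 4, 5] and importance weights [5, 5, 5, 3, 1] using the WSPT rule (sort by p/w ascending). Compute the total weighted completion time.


Compute p/w ratios and sort ascending (WSPT): [(3, 5), (4, 5), (4, 3), (7, 5), (5, 1)]
Compute weighted completion times:
  Job (p=3,w=5): C=3, w*C=5*3=15
  Job (p=4,w=5): C=7, w*C=5*7=35
  Job (p=4,w=3): C=11, w*C=3*11=33
  Job (p=7,w=5): C=18, w*C=5*18=90
  Job (p=5,w=1): C=23, w*C=1*23=23
Total weighted completion time = 196

196


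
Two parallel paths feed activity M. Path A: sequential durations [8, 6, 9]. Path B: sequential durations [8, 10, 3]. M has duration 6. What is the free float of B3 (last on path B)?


ES(B3) = sum of predecessors on chain B = 18
EF(B3) = ES + duration = 18 + 3 = 21
Successor of B3 is M. ES(M) = max(sum(A), sum(B)) = max(23, 21) = 23
Free float = ES(successor) - EF(current) = 23 - 21 = 2

2


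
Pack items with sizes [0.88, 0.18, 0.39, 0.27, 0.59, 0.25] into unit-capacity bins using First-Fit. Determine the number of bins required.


Place items sequentially using First-Fit:
  Item 0.88 -> new Bin 1
  Item 0.18 -> new Bin 2
  Item 0.39 -> Bin 2 (now 0.57)
  Item 0.27 -> Bin 2 (now 0.84)
  Item 0.59 -> new Bin 3
  Item 0.25 -> Bin 3 (now 0.84)
Total bins used = 3

3


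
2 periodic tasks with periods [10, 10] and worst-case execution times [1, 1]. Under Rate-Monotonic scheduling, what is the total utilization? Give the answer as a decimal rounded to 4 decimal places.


Compute individual utilizations (exact fractions):
  Task 1: C/T = 1/10 (approx. 0.1)
  Task 2: C/T = 1/10 (approx. 0.1)
Total utilization U = 1/10 + 1/10 = 1/5
Rounded to 4 decimal places: U = 0.2000
RM (Liu & Layland) bound for 2 tasks = 0.828427; compare with U = 1/5 (approx. 0.200000)
U <= bound, so schedulable by RM sufficient condition.

0.2000


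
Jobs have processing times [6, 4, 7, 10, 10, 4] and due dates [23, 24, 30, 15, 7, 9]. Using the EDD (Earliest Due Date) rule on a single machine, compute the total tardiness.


Sort by due date (EDD order): [(10, 7), (4, 9), (10, 15), (6, 23), (4, 24), (7, 30)]
Compute completion times and tardiness:
  Job 1: p=10, d=7, C=10, tardiness=max(0,10-7)=3
  Job 2: p=4, d=9, C=14, tardiness=max(0,14-9)=5
  Job 3: p=10, d=15, C=24, tardiness=max(0,24-15)=9
  Job 4: p=6, d=23, C=30, tardiness=max(0,30-23)=7
  Job 5: p=4, d=24, C=34, tardiness=max(0,34-24)=10
  Job 6: p=7, d=30, C=41, tardiness=max(0,41-30)=11
Total tardiness = 45

45


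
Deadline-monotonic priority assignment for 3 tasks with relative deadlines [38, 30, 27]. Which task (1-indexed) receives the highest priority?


Sort tasks by relative deadline (ascending):
  Task 3: deadline = 27
  Task 2: deadline = 30
  Task 1: deadline = 38
Priority order (highest first): [3, 2, 1]
Highest priority task = 3

3


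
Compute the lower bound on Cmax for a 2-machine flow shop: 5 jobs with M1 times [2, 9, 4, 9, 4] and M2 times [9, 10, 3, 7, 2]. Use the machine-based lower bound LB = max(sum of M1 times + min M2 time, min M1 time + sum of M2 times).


LB1 = sum(M1 times) + min(M2 times) = 28 + 2 = 30
LB2 = min(M1 times) + sum(M2 times) = 2 + 31 = 33
Lower bound = max(LB1, LB2) = max(30, 33) = 33

33


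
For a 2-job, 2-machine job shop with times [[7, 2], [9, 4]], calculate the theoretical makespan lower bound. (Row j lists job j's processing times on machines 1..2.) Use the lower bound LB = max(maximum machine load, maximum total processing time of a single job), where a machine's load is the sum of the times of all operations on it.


Machine loads:
  Machine 1: 7 + 9 = 16
  Machine 2: 2 + 4 = 6
Max machine load = 16
Job totals:
  Job 1: 9
  Job 2: 13
Max job total = 13
Lower bound = max(16, 13) = 16

16


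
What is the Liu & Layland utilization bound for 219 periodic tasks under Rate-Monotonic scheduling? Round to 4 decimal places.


Compute 2^(1/219) = 1.0031700697
Subtract 1: 1.0031700697 - 1 = 0.0031700697
Multiply by n: 219 * 0.0031700697 = 0.6942452643
Round to 4 dp: 0.6942

0.6942


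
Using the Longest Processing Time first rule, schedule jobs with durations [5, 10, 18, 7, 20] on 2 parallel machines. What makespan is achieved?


Sort jobs in decreasing order (LPT): [20, 18, 10, 7, 5]
Assign each job to the least loaded machine:
  Machine 1: jobs [20, 7, 5], load = 32
  Machine 2: jobs [18, 10], load = 28
Makespan = max load = 32

32
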